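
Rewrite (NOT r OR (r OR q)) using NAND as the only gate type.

(((r NAND r) NAND (r NAND r)) NAND (((r NAND r) NAND (q NAND q)) NAND ((r NAND r) NAND (q NAND q))))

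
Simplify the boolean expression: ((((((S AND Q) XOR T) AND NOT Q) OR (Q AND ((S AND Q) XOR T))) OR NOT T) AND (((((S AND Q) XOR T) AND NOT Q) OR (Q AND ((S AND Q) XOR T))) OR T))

By distribution ((E OR v) AND (E OR NOT v) = E) then distribution ((E AND v) OR (E AND NOT v) = E):
= ((S AND Q) XOR T)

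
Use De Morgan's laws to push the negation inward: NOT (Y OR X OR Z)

NOT Y AND NOT X AND NOT Z
De Morgan's: NOT(OR of terms) = AND of negations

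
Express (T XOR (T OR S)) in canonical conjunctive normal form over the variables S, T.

(S OR T) AND (S OR NOT T) AND (NOT S OR NOT T)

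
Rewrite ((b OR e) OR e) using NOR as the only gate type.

((((b NOR e) NOR (b NOR e)) NOR e) NOR (((b NOR e) NOR (b NOR e)) NOR e))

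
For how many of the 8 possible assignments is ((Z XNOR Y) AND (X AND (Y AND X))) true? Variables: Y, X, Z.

Satisfying assignments: (1,1,1)
Count: 1 out of 8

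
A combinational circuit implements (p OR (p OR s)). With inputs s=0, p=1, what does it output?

Substituting: (1 OR (1 OR 0))
= 1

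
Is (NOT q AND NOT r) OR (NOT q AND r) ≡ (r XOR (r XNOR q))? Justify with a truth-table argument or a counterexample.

Yes, they are equivalent — the two output columns agree on all 4 assignments:
q | r | Expression 1 | Expression 2
-----------------------------------
0 | 0 | 1 | 1
0 | 1 | 1 | 1
1 | 0 | 0 | 0
1 | 1 | 0 | 0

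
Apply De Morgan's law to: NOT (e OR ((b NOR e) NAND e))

NOT e AND NOT ((b NOR e) NAND e)
De Morgan's: NOT(OR of terms) = AND of negations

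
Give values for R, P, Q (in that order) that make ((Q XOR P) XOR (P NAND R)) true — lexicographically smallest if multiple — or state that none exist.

R=0, P=0, Q=0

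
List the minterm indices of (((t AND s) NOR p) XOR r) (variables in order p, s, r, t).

Σm(0, 1, 4, 7, 10, 11, 14, 15) = (NOT p AND NOT s AND NOT r AND NOT t) OR (NOT p AND NOT s AND NOT r AND t) OR (NOT p AND s AND NOT r AND NOT t) OR (NOT p AND s AND r AND t) OR (p AND NOT s AND r AND NOT t) OR (p AND NOT s AND r AND t) OR (p AND s AND r AND NOT t) OR (p AND s AND r AND t)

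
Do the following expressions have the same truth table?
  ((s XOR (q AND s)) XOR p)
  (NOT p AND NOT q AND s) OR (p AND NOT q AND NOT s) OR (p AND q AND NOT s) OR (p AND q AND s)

Yes, they are equivalent — the two output columns agree on all 8 assignments:
p | q | s | Expression 1 | Expression 2
---------------------------------------
0 | 0 | 0 | 0 | 0
0 | 0 | 1 | 1 | 1
0 | 1 | 0 | 0 | 0
0 | 1 | 1 | 0 | 0
1 | 0 | 0 | 1 | 1
1 | 0 | 1 | 0 | 0
1 | 1 | 0 | 1 | 1
1 | 1 | 1 | 1 | 1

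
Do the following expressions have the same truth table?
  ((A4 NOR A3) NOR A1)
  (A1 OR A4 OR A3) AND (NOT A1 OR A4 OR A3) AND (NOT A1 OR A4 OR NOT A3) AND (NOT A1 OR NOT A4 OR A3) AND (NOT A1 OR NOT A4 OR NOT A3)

Yes, they are equivalent — the two output columns agree on all 8 assignments:
A1 | A4 | A3 | Expression 1 | Expression 2
------------------------------------------
0 | 0 | 0 | 0 | 0
0 | 0 | 1 | 1 | 1
0 | 1 | 0 | 1 | 1
0 | 1 | 1 | 1 | 1
1 | 0 | 0 | 0 | 0
1 | 0 | 1 | 0 | 0
1 | 1 | 0 | 0 | 0
1 | 1 | 1 | 0 | 0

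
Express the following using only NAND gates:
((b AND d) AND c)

((((b NAND d) NAND (b NAND d)) NAND c) NAND (((b NAND d) NAND (b NAND d)) NAND c))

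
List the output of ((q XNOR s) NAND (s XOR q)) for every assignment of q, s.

q | s | Output
--------------
0 | 0 | 1
0 | 1 | 1
1 | 0 | 1
1 | 1 | 1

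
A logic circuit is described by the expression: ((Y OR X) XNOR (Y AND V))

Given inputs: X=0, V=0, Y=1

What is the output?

Substituting: ((1 OR 0) XNOR (1 AND 0))
= 0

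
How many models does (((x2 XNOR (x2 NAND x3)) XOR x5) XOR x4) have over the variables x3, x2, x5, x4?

Satisfying assignments: (0,0,0,1), (0,0,1,0), (0,1,0,0), (0,1,1,1), (1,0,0,1), (1,0,1,0), (1,1,0,1), (1,1,1,0)
Count: 8 out of 16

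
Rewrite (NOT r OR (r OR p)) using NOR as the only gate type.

(((r NOR r) NOR ((r NOR p) NOR (r NOR p))) NOR ((r NOR r) NOR ((r NOR p) NOR (r NOR p))))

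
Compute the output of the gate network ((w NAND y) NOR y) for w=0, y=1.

Substituting: ((0 NAND 1) NOR 1)
= 0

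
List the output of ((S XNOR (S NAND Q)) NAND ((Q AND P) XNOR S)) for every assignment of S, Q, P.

S | Q | P | Output
------------------
0 | 0 | 0 | 1
0 | 0 | 1 | 1
0 | 1 | 0 | 1
0 | 1 | 1 | 1
1 | 0 | 0 | 1
1 | 0 | 1 | 1
1 | 1 | 0 | 1
1 | 1 | 1 | 1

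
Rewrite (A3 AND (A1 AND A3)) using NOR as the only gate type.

((A3 NOR A3) NOR (((A1 NOR A1) NOR (A3 NOR A3)) NOR ((A1 NOR A1) NOR (A3 NOR A3))))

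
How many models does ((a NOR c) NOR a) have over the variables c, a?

Satisfying assignments: (1,0)
Count: 1 out of 4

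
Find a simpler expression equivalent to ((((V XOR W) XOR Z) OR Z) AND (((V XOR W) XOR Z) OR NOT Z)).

By distribution ((E OR v) AND (E OR NOT v) = E):
= ((V XOR W) XOR Z)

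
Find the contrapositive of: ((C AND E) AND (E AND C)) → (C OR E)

Contrapositive: NOT (C OR E) → NOT ((C AND E) AND (E AND C))
Note: A statement and its contrapositive are logically equivalent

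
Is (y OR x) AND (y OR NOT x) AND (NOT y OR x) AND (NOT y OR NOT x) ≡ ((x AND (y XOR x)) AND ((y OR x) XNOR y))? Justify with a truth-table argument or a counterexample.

Yes, they are equivalent — the two output columns agree on all 4 assignments:
y | x | Expression 1 | Expression 2
-----------------------------------
0 | 0 | 0 | 0
0 | 1 | 0 | 0
1 | 0 | 0 | 0
1 | 1 | 0 | 0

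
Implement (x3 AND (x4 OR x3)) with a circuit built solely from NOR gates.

((x3 NOR x3) NOR (((x4 NOR x3) NOR (x4 NOR x3)) NOR ((x4 NOR x3) NOR (x4 NOR x3))))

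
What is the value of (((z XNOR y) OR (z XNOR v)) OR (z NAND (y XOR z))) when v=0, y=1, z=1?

Substituting: (((1 XNOR 1) OR (1 XNOR 0)) OR (1 NAND (1 XOR 1)))
= 1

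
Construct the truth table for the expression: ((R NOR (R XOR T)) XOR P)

T | P | R | Output
------------------
0 | 0 | 0 | 1
0 | 0 | 1 | 0
0 | 1 | 0 | 0
0 | 1 | 1 | 1
1 | 0 | 0 | 0
1 | 0 | 1 | 0
1 | 1 | 0 | 1
1 | 1 | 1 | 1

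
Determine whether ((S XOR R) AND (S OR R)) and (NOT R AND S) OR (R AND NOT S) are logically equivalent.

Yes, they are equivalent — the two output columns agree on all 4 assignments:
R | S | Expression 1 | Expression 2
-----------------------------------
0 | 0 | 0 | 0
0 | 1 | 1 | 1
1 | 0 | 1 | 1
1 | 1 | 0 | 0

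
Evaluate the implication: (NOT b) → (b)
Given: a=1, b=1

Antecedent (NOT b) = 0; consequent (b) = 1.
0 → 1 = 1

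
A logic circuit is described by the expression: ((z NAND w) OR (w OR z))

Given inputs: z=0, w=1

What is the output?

Substituting: ((0 NAND 1) OR (1 OR 0))
= 1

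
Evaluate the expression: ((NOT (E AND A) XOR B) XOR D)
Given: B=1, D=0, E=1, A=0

Substituting: ((NOT (1 AND 0) XOR 1) XOR 0)
= 0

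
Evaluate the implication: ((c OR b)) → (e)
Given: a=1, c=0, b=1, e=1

Antecedent ((c OR b)) = 1; consequent (e) = 1.
1 → 1 = 1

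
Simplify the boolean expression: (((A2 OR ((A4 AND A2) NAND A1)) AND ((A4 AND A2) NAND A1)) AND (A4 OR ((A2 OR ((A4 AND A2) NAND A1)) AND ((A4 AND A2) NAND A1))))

By absorption (E AND (E OR v) = E) then absorption (E AND (E OR v) = E):
= ((A4 AND A2) NAND A1)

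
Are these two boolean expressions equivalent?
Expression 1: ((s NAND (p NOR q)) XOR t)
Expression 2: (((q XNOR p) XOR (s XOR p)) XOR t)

No. Counterexample: with q=0, t=0, s=1, p=1, Expression 1 = 1 but Expression 2 = 0.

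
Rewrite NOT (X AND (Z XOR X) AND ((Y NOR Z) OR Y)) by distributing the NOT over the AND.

NOT X OR NOT (Z XOR X) OR NOT ((Y NOR Z) OR Y)
De Morgan's: NOT(AND of terms) = OR of negations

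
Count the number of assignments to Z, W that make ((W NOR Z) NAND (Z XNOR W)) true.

Satisfying assignments: (0,1), (1,0), (1,1)
Count: 3 out of 4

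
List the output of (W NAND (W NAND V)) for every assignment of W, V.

W | V | Output
--------------
0 | 0 | 1
0 | 1 | 1
1 | 0 | 0
1 | 1 | 1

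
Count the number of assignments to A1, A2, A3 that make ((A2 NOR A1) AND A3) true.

Satisfying assignments: (0,0,1)
Count: 1 out of 8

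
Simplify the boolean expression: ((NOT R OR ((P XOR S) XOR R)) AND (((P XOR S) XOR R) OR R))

By distribution ((E OR v) AND (E OR NOT v) = E):
= ((P XOR S) XOR R)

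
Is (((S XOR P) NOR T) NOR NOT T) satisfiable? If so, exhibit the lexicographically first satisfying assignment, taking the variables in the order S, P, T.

S=0, P=0, T=1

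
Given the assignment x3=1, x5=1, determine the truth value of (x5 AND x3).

Substituting: (1 AND 1)
= 1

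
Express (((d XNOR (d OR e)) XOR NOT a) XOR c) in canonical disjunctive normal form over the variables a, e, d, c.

(NOT a AND NOT e AND NOT d AND c) OR (NOT a AND NOT e AND d AND c) OR (NOT a AND e AND NOT d AND NOT c) OR (NOT a AND e AND d AND c) OR (a AND NOT e AND NOT d AND NOT c) OR (a AND NOT e AND d AND NOT c) OR (a AND e AND NOT d AND c) OR (a AND e AND d AND NOT c)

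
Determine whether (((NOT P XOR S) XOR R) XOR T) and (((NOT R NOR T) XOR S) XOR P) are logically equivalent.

No. Counterexample: with S=0, R=0, P=0, T=0, Expression 1 = 1 but Expression 2 = 0.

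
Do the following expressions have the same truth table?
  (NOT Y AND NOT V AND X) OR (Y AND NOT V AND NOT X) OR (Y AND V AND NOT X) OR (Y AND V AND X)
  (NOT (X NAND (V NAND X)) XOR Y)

Yes, they are equivalent — the two output columns agree on all 8 assignments:
Y | V | X | Expression 1 | Expression 2
---------------------------------------
0 | 0 | 0 | 0 | 0
0 | 0 | 1 | 1 | 1
0 | 1 | 0 | 0 | 0
0 | 1 | 1 | 0 | 0
1 | 0 | 0 | 1 | 1
1 | 0 | 1 | 0 | 0
1 | 1 | 0 | 1 | 1
1 | 1 | 1 | 1 | 1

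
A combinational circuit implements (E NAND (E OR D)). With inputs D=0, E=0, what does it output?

Substituting: (0 NAND (0 OR 0))
= 1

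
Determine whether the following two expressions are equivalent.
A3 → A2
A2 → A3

No, Converse is not equivalent to original (counterexample: A3=0, A4=0, A2=1)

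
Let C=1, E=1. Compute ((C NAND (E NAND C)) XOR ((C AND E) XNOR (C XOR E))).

Substituting: ((1 NAND (1 NAND 1)) XOR ((1 AND 1) XNOR (1 XOR 1)))
= 1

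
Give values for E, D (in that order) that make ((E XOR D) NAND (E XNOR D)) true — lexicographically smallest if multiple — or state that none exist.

E=0, D=0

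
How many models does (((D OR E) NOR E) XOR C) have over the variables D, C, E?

Satisfying assignments: (0,0,0), (0,1,1), (1,1,0), (1,1,1)
Count: 4 out of 8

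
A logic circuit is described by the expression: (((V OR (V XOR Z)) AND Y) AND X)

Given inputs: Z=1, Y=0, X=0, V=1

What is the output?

Substituting: (((1 OR (1 XOR 1)) AND 0) AND 0)
= 0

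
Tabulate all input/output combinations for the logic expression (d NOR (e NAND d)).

e | d | Output
--------------
0 | 0 | 0
0 | 1 | 0
1 | 0 | 0
1 | 1 | 0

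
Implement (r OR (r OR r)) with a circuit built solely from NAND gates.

((r NAND r) NAND (((r NAND r) NAND (r NAND r)) NAND ((r NAND r) NAND (r NAND r))))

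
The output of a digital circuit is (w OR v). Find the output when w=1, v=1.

Substituting: (1 OR 1)
= 1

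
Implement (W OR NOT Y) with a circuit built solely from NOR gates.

((W NOR (Y NOR Y)) NOR (W NOR (Y NOR Y)))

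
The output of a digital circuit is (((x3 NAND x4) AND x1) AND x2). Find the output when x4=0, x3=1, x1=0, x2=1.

Substituting: (((1 NAND 0) AND 0) AND 1)
= 0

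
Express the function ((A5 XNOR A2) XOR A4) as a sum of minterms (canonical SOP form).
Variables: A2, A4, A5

Σm(0, 3, 5, 6) = (NOT A2 AND NOT A4 AND NOT A5) OR (NOT A2 AND A4 AND A5) OR (A2 AND NOT A4 AND A5) OR (A2 AND A4 AND NOT A5)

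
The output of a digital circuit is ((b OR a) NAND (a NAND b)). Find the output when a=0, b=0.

Substituting: ((0 OR 0) NAND (0 NAND 0))
= 1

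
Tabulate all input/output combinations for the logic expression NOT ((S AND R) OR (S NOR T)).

R | S | T | Output
------------------
0 | 0 | 0 | 0
0 | 0 | 1 | 1
0 | 1 | 0 | 1
0 | 1 | 1 | 1
1 | 0 | 0 | 0
1 | 0 | 1 | 1
1 | 1 | 0 | 0
1 | 1 | 1 | 0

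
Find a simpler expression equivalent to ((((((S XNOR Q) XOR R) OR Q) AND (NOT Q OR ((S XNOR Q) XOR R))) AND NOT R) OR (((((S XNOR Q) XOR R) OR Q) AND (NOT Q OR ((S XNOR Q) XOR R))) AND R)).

By distribution ((E AND v) OR (E AND NOT v) = E) then distribution ((E OR v) AND (E OR NOT v) = E):
= ((S XNOR Q) XOR R)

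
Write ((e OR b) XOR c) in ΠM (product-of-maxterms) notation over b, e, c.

ΠM(0, 3, 5, 7) = (b OR e OR c) AND (b OR NOT e OR NOT c) AND (NOT b OR e OR NOT c) AND (NOT b OR NOT e OR NOT c)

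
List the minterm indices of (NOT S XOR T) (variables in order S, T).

Σm(0, 3) = (NOT S AND NOT T) OR (S AND T)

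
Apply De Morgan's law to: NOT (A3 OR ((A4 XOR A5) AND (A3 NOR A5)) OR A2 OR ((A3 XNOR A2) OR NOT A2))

NOT A3 AND NOT ((A4 XOR A5) AND (A3 NOR A5)) AND NOT A2 AND NOT ((A3 XNOR A2) OR NOT A2)
De Morgan's: NOT(OR of terms) = AND of negations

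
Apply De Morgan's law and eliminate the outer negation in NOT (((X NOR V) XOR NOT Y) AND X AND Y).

NOT ((X NOR V) XOR NOT Y) OR NOT X OR NOT Y
De Morgan's: NOT(AND of terms) = OR of negations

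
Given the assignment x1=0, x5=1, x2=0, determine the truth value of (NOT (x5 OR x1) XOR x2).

Substituting: (NOT (1 OR 0) XOR 0)
= 0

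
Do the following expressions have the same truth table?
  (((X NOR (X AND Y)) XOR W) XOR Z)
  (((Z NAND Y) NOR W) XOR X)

No. Counterexample: with W=0, Y=0, X=0, Z=0, Expression 1 = 1 but Expression 2 = 0.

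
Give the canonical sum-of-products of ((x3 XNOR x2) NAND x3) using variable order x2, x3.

Σm(0, 1, 2) = (NOT x2 AND NOT x3) OR (NOT x2 AND x3) OR (x2 AND NOT x3)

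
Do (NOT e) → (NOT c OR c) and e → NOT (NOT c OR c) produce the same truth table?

No, Inverse is not equivalent to original (counterexample: a=0, c=0, e=1)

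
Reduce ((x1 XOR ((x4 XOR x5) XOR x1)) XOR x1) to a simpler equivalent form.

By XOR self-cancellation ((E XOR v) XOR v = E):
= ((x4 XOR x5) XOR x1)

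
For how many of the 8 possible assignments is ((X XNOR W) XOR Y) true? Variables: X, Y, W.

Satisfying assignments: (0,0,0), (0,1,1), (1,0,1), (1,1,0)
Count: 4 out of 8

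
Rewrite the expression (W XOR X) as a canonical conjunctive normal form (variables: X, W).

(X OR W) AND (NOT X OR NOT W)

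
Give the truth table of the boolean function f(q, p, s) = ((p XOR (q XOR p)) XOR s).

q | p | s | Output
------------------
0 | 0 | 0 | 0
0 | 0 | 1 | 1
0 | 1 | 0 | 0
0 | 1 | 1 | 1
1 | 0 | 0 | 1
1 | 0 | 1 | 0
1 | 1 | 0 | 1
1 | 1 | 1 | 0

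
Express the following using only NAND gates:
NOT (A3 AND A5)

(((A3 NAND A5) NAND (A3 NAND A5)) NAND ((A3 NAND A5) NAND (A3 NAND A5)))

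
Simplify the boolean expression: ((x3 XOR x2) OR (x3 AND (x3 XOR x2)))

By absorption (E OR (E AND v) = E):
= (x3 XOR x2)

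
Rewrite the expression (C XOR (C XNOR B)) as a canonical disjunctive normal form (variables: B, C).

(NOT B AND NOT C) OR (NOT B AND C)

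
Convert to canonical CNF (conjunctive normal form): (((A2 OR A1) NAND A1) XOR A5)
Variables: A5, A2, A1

(A5 OR A2 OR NOT A1) AND (A5 OR NOT A2 OR NOT A1) AND (NOT A5 OR A2 OR A1) AND (NOT A5 OR NOT A2 OR A1)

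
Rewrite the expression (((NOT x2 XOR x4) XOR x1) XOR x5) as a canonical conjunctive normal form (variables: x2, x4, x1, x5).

(x2 OR x4 OR x1 OR NOT x5) AND (x2 OR x4 OR NOT x1 OR x5) AND (x2 OR NOT x4 OR x1 OR x5) AND (x2 OR NOT x4 OR NOT x1 OR NOT x5) AND (NOT x2 OR x4 OR x1 OR x5) AND (NOT x2 OR x4 OR NOT x1 OR NOT x5) AND (NOT x2 OR NOT x4 OR x1 OR NOT x5) AND (NOT x2 OR NOT x4 OR NOT x1 OR x5)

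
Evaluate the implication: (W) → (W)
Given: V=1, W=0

Antecedent (W) = 0; consequent (W) = 0.
0 → 0 = 1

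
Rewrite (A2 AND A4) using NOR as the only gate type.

((A2 NOR A2) NOR (A4 NOR A4))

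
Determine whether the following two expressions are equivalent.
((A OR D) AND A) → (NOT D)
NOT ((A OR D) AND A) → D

No, Inverse is not equivalent to original (counterexample: D=0, B=0, A=0)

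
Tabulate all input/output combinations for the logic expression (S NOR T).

T | S | Output
--------------
0 | 0 | 1
0 | 1 | 0
1 | 0 | 0
1 | 1 | 0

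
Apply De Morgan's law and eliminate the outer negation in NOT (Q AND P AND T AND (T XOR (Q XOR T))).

NOT Q OR NOT P OR NOT T OR NOT (T XOR (Q XOR T))
De Morgan's: NOT(AND of terms) = OR of negations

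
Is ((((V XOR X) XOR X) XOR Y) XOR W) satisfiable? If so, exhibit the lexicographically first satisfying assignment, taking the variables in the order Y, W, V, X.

Y=0, W=0, V=1, X=0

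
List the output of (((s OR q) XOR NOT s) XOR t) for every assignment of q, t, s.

q | t | s | Output
------------------
0 | 0 | 0 | 1
0 | 0 | 1 | 1
0 | 1 | 0 | 0
0 | 1 | 1 | 0
1 | 0 | 0 | 0
1 | 0 | 1 | 1
1 | 1 | 0 | 1
1 | 1 | 1 | 0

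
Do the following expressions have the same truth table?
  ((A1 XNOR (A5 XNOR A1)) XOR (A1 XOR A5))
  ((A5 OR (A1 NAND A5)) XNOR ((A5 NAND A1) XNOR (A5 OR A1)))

No. Counterexample: with A5=1, A1=0, Expression 1 = 0 but Expression 2 = 1.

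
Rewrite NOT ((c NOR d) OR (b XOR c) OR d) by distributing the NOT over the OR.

NOT (c NOR d) AND NOT (b XOR c) AND NOT d
De Morgan's: NOT(OR of terms) = AND of negations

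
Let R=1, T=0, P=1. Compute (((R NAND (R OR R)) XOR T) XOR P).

Substituting: (((1 NAND (1 OR 1)) XOR 0) XOR 1)
= 1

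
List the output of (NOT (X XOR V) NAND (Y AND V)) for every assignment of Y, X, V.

Y | X | V | Output
------------------
0 | 0 | 0 | 1
0 | 0 | 1 | 1
0 | 1 | 0 | 1
0 | 1 | 1 | 1
1 | 0 | 0 | 1
1 | 0 | 1 | 1
1 | 1 | 0 | 1
1 | 1 | 1 | 0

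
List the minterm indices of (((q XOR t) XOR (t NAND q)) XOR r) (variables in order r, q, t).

Σm(0, 5, 6, 7) = (NOT r AND NOT q AND NOT t) OR (r AND NOT q AND t) OR (r AND q AND NOT t) OR (r AND q AND t)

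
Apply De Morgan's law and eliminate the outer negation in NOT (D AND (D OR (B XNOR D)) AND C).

NOT D OR NOT (D OR (B XNOR D)) OR NOT C
De Morgan's: NOT(AND of terms) = OR of negations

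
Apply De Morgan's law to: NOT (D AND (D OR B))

NOT D OR NOT (D OR B)
De Morgan's: NOT(AND of terms) = OR of negations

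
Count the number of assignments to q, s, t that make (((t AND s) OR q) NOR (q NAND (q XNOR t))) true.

No assignment satisfies the expression.
Count: 0 out of 8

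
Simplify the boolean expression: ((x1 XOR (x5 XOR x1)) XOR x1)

By XOR self-cancellation ((E XOR v) XOR v = E):
= (x5 XOR x1)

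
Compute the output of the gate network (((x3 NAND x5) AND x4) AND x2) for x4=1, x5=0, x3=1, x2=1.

Substituting: (((1 NAND 0) AND 1) AND 1)
= 1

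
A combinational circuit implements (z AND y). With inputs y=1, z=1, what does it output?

Substituting: (1 AND 1)
= 1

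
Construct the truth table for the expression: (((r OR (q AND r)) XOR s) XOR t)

q | r | s | t | Output
----------------------
0 | 0 | 0 | 0 | 0
0 | 0 | 0 | 1 | 1
0 | 0 | 1 | 0 | 1
0 | 0 | 1 | 1 | 0
0 | 1 | 0 | 0 | 1
0 | 1 | 0 | 1 | 0
0 | 1 | 1 | 0 | 0
0 | 1 | 1 | 1 | 1
1 | 0 | 0 | 0 | 0
1 | 0 | 0 | 1 | 1
1 | 0 | 1 | 0 | 1
1 | 0 | 1 | 1 | 0
1 | 1 | 0 | 0 | 1
1 | 1 | 0 | 1 | 0
1 | 1 | 1 | 0 | 0
1 | 1 | 1 | 1 | 1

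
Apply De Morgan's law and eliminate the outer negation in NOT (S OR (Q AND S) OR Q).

NOT S AND NOT (Q AND S) AND NOT Q
De Morgan's: NOT(OR of terms) = AND of negations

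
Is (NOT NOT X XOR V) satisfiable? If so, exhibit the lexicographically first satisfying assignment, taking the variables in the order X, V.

X=0, V=1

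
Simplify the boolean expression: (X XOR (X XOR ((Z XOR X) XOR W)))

By XOR self-cancellation ((E XOR v) XOR v = E):
= ((Z XOR X) XOR W)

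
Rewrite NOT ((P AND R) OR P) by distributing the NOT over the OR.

NOT (P AND R) AND NOT P
De Morgan's: NOT(OR of terms) = AND of negations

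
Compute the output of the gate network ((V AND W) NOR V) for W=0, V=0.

Substituting: ((0 AND 0) NOR 0)
= 1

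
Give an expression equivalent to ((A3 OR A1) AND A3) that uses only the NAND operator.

((((A3 NAND A3) NAND (A1 NAND A1)) NAND A3) NAND (((A3 NAND A3) NAND (A1 NAND A1)) NAND A3))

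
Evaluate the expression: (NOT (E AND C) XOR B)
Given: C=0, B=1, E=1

Substituting: (NOT (1 AND 0) XOR 1)
= 0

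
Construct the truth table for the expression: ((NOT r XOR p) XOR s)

p | r | s | Output
------------------
0 | 0 | 0 | 1
0 | 0 | 1 | 0
0 | 1 | 0 | 0
0 | 1 | 1 | 1
1 | 0 | 0 | 0
1 | 0 | 1 | 1
1 | 1 | 0 | 1
1 | 1 | 1 | 0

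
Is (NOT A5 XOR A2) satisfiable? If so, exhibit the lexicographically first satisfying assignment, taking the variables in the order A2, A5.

A2=0, A5=0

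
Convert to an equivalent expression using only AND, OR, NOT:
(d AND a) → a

NOT (d AND a) OR a
(Implication elimination: A → B = NOT A OR B)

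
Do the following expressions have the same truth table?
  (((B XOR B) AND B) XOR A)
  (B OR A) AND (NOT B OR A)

Yes, they are equivalent — the two output columns agree on all 4 assignments:
B | A | Expression 1 | Expression 2
-----------------------------------
0 | 0 | 0 | 0
0 | 1 | 1 | 1
1 | 0 | 0 | 0
1 | 1 | 1 | 1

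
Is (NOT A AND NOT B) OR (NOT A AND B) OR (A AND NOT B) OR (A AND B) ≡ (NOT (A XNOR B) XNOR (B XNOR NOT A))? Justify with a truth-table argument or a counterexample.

Yes, they are equivalent — the two output columns agree on all 4 assignments:
A | B | Expression 1 | Expression 2
-----------------------------------
0 | 0 | 1 | 1
0 | 1 | 1 | 1
1 | 0 | 1 | 1
1 | 1 | 1 | 1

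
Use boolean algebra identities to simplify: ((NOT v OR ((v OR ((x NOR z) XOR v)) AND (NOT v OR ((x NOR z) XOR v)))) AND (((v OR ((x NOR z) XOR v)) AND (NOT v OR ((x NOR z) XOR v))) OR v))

By distribution ((E OR v) AND (E OR NOT v) = E) then distribution ((E OR v) AND (E OR NOT v) = E):
= ((x NOR z) XOR v)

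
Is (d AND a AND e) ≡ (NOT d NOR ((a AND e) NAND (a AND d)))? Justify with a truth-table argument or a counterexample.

Yes, they are equivalent — the two output columns agree on all 8 assignments:
d | a | e | Expression 1 | Expression 2
---------------------------------------
0 | 0 | 0 | 0 | 0
0 | 0 | 1 | 0 | 0
0 | 1 | 0 | 0 | 0
0 | 1 | 1 | 0 | 0
1 | 0 | 0 | 0 | 0
1 | 0 | 1 | 0 | 0
1 | 1 | 0 | 0 | 0
1 | 1 | 1 | 1 | 1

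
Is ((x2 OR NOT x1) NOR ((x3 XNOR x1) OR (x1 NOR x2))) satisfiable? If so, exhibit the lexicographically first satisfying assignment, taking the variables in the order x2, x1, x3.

x2=0, x1=1, x3=0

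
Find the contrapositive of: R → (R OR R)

Contrapositive: NOT (R OR R) → NOT R
Note: A statement and its contrapositive are logically equivalent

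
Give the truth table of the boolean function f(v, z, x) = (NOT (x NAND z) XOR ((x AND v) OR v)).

v | z | x | Output
------------------
0 | 0 | 0 | 0
0 | 0 | 1 | 0
0 | 1 | 0 | 0
0 | 1 | 1 | 1
1 | 0 | 0 | 1
1 | 0 | 1 | 1
1 | 1 | 0 | 1
1 | 1 | 1 | 0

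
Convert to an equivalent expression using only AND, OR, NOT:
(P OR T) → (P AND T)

NOT (P OR T) OR (P AND T)
(Implication elimination: A → B = NOT A OR B)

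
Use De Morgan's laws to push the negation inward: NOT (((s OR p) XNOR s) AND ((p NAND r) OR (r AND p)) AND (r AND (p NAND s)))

NOT ((s OR p) XNOR s) OR NOT ((p NAND r) OR (r AND p)) OR NOT (r AND (p NAND s))
De Morgan's: NOT(AND of terms) = OR of negations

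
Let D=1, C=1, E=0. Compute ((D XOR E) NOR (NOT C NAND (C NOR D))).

Substituting: ((1 XOR 0) NOR (NOT 1 NAND (1 NOR 1)))
= 0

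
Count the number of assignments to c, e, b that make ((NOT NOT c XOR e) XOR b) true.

Satisfying assignments: (0,0,1), (0,1,0), (1,0,0), (1,1,1)
Count: 4 out of 8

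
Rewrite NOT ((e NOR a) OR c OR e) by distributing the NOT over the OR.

NOT (e NOR a) AND NOT c AND NOT e
De Morgan's: NOT(OR of terms) = AND of negations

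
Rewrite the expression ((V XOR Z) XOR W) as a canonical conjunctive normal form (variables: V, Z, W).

(V OR Z OR W) AND (V OR NOT Z OR NOT W) AND (NOT V OR Z OR NOT W) AND (NOT V OR NOT Z OR W)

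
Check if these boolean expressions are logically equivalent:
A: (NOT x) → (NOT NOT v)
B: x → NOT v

No, Inverse is not equivalent to original (counterexample: v=0, x=0)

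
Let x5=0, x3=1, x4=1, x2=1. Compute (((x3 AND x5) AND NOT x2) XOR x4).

Substituting: (((1 AND 0) AND NOT 1) XOR 1)
= 1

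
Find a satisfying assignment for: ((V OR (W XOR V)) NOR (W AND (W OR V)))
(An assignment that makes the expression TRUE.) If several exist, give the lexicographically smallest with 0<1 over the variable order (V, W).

V=0, W=0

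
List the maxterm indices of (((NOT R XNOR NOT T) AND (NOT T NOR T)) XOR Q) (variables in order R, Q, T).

ΠM(0, 1, 4, 5) = (R OR Q OR T) AND (R OR Q OR NOT T) AND (NOT R OR Q OR T) AND (NOT R OR Q OR NOT T)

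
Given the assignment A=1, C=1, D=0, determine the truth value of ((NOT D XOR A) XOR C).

Substituting: ((NOT 0 XOR 1) XOR 1)
= 1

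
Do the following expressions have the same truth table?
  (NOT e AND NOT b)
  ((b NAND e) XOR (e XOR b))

Yes, they are equivalent — the two output columns agree on all 4 assignments:
e | b | Expression 1 | Expression 2
-----------------------------------
0 | 0 | 1 | 1
0 | 1 | 0 | 0
1 | 0 | 0 | 0
1 | 1 | 0 | 0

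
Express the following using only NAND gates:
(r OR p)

((r NAND r) NAND (p NAND p))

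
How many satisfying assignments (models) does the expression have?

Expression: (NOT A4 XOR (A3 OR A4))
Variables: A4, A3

Satisfying assignments: (0,0), (1,0), (1,1)
Count: 3 out of 4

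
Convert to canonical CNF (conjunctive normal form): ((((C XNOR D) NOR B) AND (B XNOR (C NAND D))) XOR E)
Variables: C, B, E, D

(C OR B OR E OR D) AND (C OR B OR E OR NOT D) AND (C OR NOT B OR E OR D) AND (C OR NOT B OR E OR NOT D) AND (NOT C OR B OR E OR D) AND (NOT C OR B OR E OR NOT D) AND (NOT C OR NOT B OR E OR D) AND (NOT C OR NOT B OR E OR NOT D)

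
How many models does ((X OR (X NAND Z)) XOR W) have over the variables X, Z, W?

Satisfying assignments: (0,0,0), (0,1,0), (1,0,0), (1,1,0)
Count: 4 out of 8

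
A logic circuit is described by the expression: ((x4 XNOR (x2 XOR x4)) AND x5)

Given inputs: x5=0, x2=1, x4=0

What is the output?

Substituting: ((0 XNOR (1 XOR 0)) AND 0)
= 0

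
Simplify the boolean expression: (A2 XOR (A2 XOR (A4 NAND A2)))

By XOR self-cancellation ((E XOR v) XOR v = E):
= (A4 NAND A2)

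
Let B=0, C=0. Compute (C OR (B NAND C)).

Substituting: (0 OR (0 NAND 0))
= 1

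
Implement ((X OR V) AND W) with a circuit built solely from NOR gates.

((((X NOR V) NOR (X NOR V)) NOR ((X NOR V) NOR (X NOR V))) NOR (W NOR W))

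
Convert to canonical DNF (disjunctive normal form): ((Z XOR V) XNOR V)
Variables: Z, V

(NOT Z AND NOT V) OR (NOT Z AND V)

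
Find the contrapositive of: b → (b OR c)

Contrapositive: NOT (b OR c) → NOT b
Note: A statement and its contrapositive are logically equivalent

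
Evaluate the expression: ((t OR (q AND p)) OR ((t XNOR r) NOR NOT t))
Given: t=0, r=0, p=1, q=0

Substituting: ((0 OR (0 AND 1)) OR ((0 XNOR 0) NOR NOT 0))
= 0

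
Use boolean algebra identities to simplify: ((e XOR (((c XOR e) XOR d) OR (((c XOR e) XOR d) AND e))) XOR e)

By XOR self-cancellation ((E XOR v) XOR v = E) then absorption (E OR (E AND v) = E):
= ((c XOR e) XOR d)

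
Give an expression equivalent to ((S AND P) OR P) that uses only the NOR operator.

((((S NOR S) NOR (P NOR P)) NOR P) NOR (((S NOR S) NOR (P NOR P)) NOR P))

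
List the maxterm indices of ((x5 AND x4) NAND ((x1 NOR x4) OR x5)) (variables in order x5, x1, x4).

ΠM(5, 7) = (NOT x5 OR x1 OR NOT x4) AND (NOT x5 OR NOT x1 OR NOT x4)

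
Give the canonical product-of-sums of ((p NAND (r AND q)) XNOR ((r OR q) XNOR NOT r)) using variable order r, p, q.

ΠM(0, 2, 4, 5, 6) = (r OR p OR q) AND (r OR NOT p OR q) AND (NOT r OR p OR q) AND (NOT r OR p OR NOT q) AND (NOT r OR NOT p OR q)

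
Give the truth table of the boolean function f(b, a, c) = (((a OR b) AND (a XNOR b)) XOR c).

b | a | c | Output
------------------
0 | 0 | 0 | 0
0 | 0 | 1 | 1
0 | 1 | 0 | 0
0 | 1 | 1 | 1
1 | 0 | 0 | 0
1 | 0 | 1 | 1
1 | 1 | 0 | 1
1 | 1 | 1 | 0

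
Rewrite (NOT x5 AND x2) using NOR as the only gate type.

(((x5 NOR x5) NOR (x5 NOR x5)) NOR (x2 NOR x2))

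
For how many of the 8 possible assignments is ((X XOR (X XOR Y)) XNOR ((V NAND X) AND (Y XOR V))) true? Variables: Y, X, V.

Satisfying assignments: (0,0,0), (0,1,0), (0,1,1), (1,0,0), (1,1,0)
Count: 5 out of 8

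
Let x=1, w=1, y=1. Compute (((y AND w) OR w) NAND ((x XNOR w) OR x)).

Substituting: (((1 AND 1) OR 1) NAND ((1 XNOR 1) OR 1))
= 0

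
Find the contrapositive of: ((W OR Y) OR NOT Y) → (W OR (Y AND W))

Contrapositive: NOT (W OR (Y AND W)) → NOT ((W OR Y) OR NOT Y)
Note: A statement and its contrapositive are logically equivalent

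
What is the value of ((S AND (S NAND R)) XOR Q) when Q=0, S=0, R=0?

Substituting: ((0 AND (0 NAND 0)) XOR 0)
= 0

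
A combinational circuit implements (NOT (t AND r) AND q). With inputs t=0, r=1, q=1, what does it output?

Substituting: (NOT (0 AND 1) AND 1)
= 1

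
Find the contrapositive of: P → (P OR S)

Contrapositive: NOT (P OR S) → NOT P
Note: A statement and its contrapositive are logically equivalent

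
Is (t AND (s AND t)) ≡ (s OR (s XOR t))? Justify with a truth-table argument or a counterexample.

No. Counterexample: with s=0, t=1, Expression 1 = 0 but Expression 2 = 1.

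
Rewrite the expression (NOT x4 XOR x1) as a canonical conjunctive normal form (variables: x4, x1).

(x4 OR NOT x1) AND (NOT x4 OR x1)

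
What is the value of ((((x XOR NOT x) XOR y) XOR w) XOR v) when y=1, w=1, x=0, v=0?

Substituting: ((((0 XOR NOT 0) XOR 1) XOR 1) XOR 0)
= 1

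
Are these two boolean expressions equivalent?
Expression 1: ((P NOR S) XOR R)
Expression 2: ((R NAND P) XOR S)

No. Counterexample: with P=0, S=0, R=1, Expression 1 = 0 but Expression 2 = 1.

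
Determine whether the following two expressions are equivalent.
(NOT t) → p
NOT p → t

Yes, Contrapositive is always equivalent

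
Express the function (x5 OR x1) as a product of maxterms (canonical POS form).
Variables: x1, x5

ΠM(0) = (x1 OR x5)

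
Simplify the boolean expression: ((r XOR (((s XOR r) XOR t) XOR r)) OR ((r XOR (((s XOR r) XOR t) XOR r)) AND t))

By absorption (E OR (E AND v) = E) then XOR self-cancellation ((E XOR v) XOR v = E):
= ((s XOR r) XOR t)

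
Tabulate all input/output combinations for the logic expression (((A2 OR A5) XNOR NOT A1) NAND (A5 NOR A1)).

A5 | A2 | A1 | Output
---------------------
0 | 0 | 0 | 1
0 | 0 | 1 | 1
0 | 1 | 0 | 0
0 | 1 | 1 | 1
1 | 0 | 0 | 1
1 | 0 | 1 | 1
1 | 1 | 0 | 1
1 | 1 | 1 | 1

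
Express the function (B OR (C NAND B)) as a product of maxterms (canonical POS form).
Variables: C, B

ΠM() = TRUE (no maxterms)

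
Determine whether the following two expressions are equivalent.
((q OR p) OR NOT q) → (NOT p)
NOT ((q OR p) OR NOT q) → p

No, Inverse is not equivalent to original (counterexample: q=0, p=1)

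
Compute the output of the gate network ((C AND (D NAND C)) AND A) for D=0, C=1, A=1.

Substituting: ((1 AND (0 NAND 1)) AND 1)
= 1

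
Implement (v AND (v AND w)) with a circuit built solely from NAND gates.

((v NAND ((v NAND w) NAND (v NAND w))) NAND (v NAND ((v NAND w) NAND (v NAND w))))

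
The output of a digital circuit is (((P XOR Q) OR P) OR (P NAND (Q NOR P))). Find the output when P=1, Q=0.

Substituting: (((1 XOR 0) OR 1) OR (1 NAND (0 NOR 1)))
= 1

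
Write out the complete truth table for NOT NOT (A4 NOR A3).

A4 | A3 | Output
----------------
0 | 0 | 1
0 | 1 | 0
1 | 0 | 0
1 | 1 | 0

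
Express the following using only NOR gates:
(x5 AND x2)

((x5 NOR x5) NOR (x2 NOR x2))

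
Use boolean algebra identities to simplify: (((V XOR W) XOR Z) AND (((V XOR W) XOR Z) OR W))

By absorption (E AND (E OR v) = E):
= ((V XOR W) XOR Z)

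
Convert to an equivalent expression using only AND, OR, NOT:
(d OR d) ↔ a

((d OR d) AND a) OR (NOT (d OR d) AND NOT a)
(Biconditional = both true or both false)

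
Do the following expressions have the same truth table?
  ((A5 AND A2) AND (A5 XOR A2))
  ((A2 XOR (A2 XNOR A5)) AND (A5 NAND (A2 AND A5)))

No. Counterexample: with A2=0, A5=0, Expression 1 = 0 but Expression 2 = 1.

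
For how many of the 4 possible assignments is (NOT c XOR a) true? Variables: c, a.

Satisfying assignments: (0,0), (1,1)
Count: 2 out of 4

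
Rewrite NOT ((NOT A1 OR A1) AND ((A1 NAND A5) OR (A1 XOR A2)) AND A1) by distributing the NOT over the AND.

NOT (NOT A1 OR A1) OR NOT ((A1 NAND A5) OR (A1 XOR A2)) OR NOT A1
De Morgan's: NOT(AND of terms) = OR of negations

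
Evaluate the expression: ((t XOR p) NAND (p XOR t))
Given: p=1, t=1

Substituting: ((1 XOR 1) NAND (1 XOR 1))
= 1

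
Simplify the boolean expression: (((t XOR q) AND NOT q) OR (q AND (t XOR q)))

By distribution ((E AND v) OR (E AND NOT v) = E):
= (t XOR q)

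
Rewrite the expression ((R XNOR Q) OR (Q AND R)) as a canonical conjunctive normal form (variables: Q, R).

(Q OR NOT R) AND (NOT Q OR R)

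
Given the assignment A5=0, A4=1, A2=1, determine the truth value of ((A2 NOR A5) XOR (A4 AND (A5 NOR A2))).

Substituting: ((1 NOR 0) XOR (1 AND (0 NOR 1)))
= 0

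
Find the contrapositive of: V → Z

Contrapositive: NOT Z → NOT V
Note: A statement and its contrapositive are logically equivalent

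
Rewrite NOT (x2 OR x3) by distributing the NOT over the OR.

NOT x2 AND NOT x3
De Morgan's: NOT(OR of terms) = AND of negations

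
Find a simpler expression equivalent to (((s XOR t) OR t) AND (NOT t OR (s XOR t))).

By distribution ((E OR v) AND (E OR NOT v) = E):
= (s XOR t)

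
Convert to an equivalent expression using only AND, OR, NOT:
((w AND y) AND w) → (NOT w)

NOT ((w AND y) AND w) OR (NOT w)
(Implication elimination: A → B = NOT A OR B)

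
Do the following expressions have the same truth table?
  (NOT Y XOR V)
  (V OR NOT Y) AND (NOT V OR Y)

Yes, they are equivalent — the two output columns agree on all 4 assignments:
V | Y | Expression 1 | Expression 2
-----------------------------------
0 | 0 | 1 | 1
0 | 1 | 0 | 0
1 | 0 | 0 | 0
1 | 1 | 1 | 1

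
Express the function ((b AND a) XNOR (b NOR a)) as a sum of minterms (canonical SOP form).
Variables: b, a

Σm(1, 2) = (NOT b AND a) OR (b AND NOT a)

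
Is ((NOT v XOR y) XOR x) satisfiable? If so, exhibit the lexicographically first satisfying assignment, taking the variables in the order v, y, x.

v=0, y=0, x=0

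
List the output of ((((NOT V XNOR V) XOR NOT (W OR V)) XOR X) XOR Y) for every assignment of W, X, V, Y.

W | X | V | Y | Output
----------------------
0 | 0 | 0 | 0 | 1
0 | 0 | 0 | 1 | 0
0 | 0 | 1 | 0 | 0
0 | 0 | 1 | 1 | 1
0 | 1 | 0 | 0 | 0
0 | 1 | 0 | 1 | 1
0 | 1 | 1 | 0 | 1
0 | 1 | 1 | 1 | 0
1 | 0 | 0 | 0 | 0
1 | 0 | 0 | 1 | 1
1 | 0 | 1 | 0 | 0
1 | 0 | 1 | 1 | 1
1 | 1 | 0 | 0 | 1
1 | 1 | 0 | 1 | 0
1 | 1 | 1 | 0 | 1
1 | 1 | 1 | 1 | 0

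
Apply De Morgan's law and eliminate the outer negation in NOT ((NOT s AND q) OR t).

NOT (NOT s AND q) AND NOT t
De Morgan's: NOT(OR of terms) = AND of negations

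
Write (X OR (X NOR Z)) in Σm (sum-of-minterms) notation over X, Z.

Σm(0, 2, 3) = (NOT X AND NOT Z) OR (X AND NOT Z) OR (X AND Z)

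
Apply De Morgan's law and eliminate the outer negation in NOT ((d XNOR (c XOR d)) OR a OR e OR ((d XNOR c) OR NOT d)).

NOT (d XNOR (c XOR d)) AND NOT a AND NOT e AND NOT ((d XNOR c) OR NOT d)
De Morgan's: NOT(OR of terms) = AND of negations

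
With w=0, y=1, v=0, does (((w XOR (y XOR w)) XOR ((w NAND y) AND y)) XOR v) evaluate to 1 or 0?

Substituting: (((0 XOR (1 XOR 0)) XOR ((0 NAND 1) AND 1)) XOR 0)
= 0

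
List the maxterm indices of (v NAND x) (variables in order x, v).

ΠM(3) = (NOT x OR NOT v)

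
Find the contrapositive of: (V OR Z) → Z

Contrapositive: NOT Z → NOT (V OR Z)
Note: A statement and its contrapositive are logically equivalent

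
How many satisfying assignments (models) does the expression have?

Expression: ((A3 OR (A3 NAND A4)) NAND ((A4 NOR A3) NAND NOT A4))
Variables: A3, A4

Satisfying assignments: (0,0)
Count: 1 out of 4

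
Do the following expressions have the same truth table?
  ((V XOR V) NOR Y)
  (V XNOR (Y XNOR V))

No. Counterexample: with Y=0, V=0, Expression 1 = 1 but Expression 2 = 0.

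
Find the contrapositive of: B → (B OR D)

Contrapositive: NOT (B OR D) → NOT B
Note: A statement and its contrapositive are logically equivalent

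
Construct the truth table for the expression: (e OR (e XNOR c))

e | c | Output
--------------
0 | 0 | 1
0 | 1 | 0
1 | 0 | 1
1 | 1 | 1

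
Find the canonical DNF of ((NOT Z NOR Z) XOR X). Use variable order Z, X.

(NOT Z AND X) OR (Z AND X)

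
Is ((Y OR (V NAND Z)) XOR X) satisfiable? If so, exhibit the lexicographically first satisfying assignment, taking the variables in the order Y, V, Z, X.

Y=0, V=0, Z=0, X=0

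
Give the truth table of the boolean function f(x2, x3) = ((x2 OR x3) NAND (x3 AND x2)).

x2 | x3 | Output
----------------
0 | 0 | 1
0 | 1 | 1
1 | 0 | 1
1 | 1 | 0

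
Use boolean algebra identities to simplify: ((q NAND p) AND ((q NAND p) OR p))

By absorption (E AND (E OR v) = E):
= (q NAND p)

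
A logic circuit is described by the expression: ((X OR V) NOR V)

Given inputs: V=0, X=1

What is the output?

Substituting: ((1 OR 0) NOR 0)
= 0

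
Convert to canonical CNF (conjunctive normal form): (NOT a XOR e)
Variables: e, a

(e OR NOT a) AND (NOT e OR a)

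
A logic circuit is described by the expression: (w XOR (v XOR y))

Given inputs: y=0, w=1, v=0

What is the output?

Substituting: (1 XOR (0 XOR 0))
= 1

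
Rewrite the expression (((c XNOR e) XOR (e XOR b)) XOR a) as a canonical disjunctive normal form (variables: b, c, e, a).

(NOT b AND NOT c AND NOT e AND NOT a) OR (NOT b AND NOT c AND e AND NOT a) OR (NOT b AND c AND NOT e AND a) OR (NOT b AND c AND e AND a) OR (b AND NOT c AND NOT e AND a) OR (b AND NOT c AND e AND a) OR (b AND c AND NOT e AND NOT a) OR (b AND c AND e AND NOT a)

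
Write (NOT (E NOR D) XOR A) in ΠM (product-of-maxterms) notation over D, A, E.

ΠM(0, 3, 6, 7) = (D OR A OR E) AND (D OR NOT A OR NOT E) AND (NOT D OR NOT A OR E) AND (NOT D OR NOT A OR NOT E)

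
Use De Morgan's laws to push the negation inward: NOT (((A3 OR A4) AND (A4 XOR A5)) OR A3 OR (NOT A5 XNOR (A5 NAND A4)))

NOT ((A3 OR A4) AND (A4 XOR A5)) AND NOT A3 AND NOT (NOT A5 XNOR (A5 NAND A4))
De Morgan's: NOT(OR of terms) = AND of negations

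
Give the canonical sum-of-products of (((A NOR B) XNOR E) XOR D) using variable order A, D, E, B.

Σm(1, 2, 4, 7, 8, 9, 14, 15) = (NOT A AND NOT D AND NOT E AND B) OR (NOT A AND NOT D AND E AND NOT B) OR (NOT A AND D AND NOT E AND NOT B) OR (NOT A AND D AND E AND B) OR (A AND NOT D AND NOT E AND NOT B) OR (A AND NOT D AND NOT E AND B) OR (A AND D AND E AND NOT B) OR (A AND D AND E AND B)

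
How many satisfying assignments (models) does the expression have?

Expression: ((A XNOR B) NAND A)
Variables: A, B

Satisfying assignments: (0,0), (0,1), (1,0)
Count: 3 out of 4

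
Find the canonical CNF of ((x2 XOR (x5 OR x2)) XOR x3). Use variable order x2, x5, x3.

(x2 OR x5 OR x3) AND (x2 OR NOT x5 OR NOT x3) AND (NOT x2 OR x5 OR x3) AND (NOT x2 OR NOT x5 OR x3)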